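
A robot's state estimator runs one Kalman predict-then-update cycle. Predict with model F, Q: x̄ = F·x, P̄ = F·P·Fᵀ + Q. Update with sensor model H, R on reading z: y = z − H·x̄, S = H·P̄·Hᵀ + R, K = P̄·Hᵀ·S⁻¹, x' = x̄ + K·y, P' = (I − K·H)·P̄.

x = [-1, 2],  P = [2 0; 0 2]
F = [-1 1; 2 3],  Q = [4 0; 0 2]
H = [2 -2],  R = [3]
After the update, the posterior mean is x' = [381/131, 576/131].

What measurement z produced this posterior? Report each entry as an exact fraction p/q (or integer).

z = [-3]

x̄ = F·x = [3, 4]
P̄ = F·P·Fᵀ + Q = [8 2; 2 28]
S = H·P̄·Hᵀ + R = [131]
K = P̄·Hᵀ·S⁻¹ = [12/131; -52/131]
x' − x̄ = [-12/131, 52/131] = K·y
y = (KᵀK)⁻¹·Kᵀ·(x' − x̄) = [-1]
z = y + H·x̄ = [-1] + [-2] = [-3]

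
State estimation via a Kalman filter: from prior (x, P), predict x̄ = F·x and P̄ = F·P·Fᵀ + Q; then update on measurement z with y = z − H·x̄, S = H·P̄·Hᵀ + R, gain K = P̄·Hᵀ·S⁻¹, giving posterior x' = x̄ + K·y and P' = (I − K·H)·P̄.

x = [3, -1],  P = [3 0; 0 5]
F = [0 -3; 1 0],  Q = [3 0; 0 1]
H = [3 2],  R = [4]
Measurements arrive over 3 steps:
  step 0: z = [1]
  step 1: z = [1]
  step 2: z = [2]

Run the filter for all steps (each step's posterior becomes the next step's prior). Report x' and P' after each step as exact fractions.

step 0: x̄ = F·x = [3, 3]
step 0: P̄ = F·P·Fᵀ + Q = [48 0; 0 4]
step 0: y = z − H·x̄ = [-14]
step 0: S = H·P̄·Hᵀ + R = [452]
step 0: K = P̄·Hᵀ·S⁻¹ = [36/113; 2/113]
step 0: x' = x̄ + K·y = [-165/113, 311/113]
step 0: P' = (I − K·H)·P̄ = [240/113 -288/113; -288/113 436/113]
step 1: x̄ = F·x = [-933/113, -165/113]
step 1: P̄ = F·P·Fᵀ + Q = [4263/113 864/113; 864/113 353/113]
step 1: y = z − H·x̄ = [3242/113]
step 1: S = H·P̄·Hᵀ + R = [50599/113]
step 1: K = P̄·Hᵀ·S⁻¹ = [14517/50599; 3298/50599]
step 1: x' = x̄ + K·y = [-1281/50599, 20737/50599]
step 1: P' = (I − K·H)·P̄ = [43896/50599 -36810/50599; -36810/50599 61811/50599]
step 2: x̄ = F·x = [-62211/50599, -1281/50599]
step 2: P̄ = F·P·Fᵀ + Q = [708096/50599 110430/50599; 110430/50599 94495/50599]
step 2: y = z − H·x̄ = [290393/50599]
step 2: S = H·P̄·Hᵀ + R = [8278400/50599]
step 2: K = P̄·Hᵀ·S⁻¹ = [45099/159200; 13007/206960]
step 2: x' = x̄ + K·y = [63093/159200, 69409/206960]
step 2: P' = (I − K·H)·P̄ = [34413/39800 -2907/3980; -2907/3980 6319/5174]

step 0: x' = [-165/113, 311/113], P' = [240/113 -288/113; -288/113 436/113]
step 1: x' = [-1281/50599, 20737/50599], P' = [43896/50599 -36810/50599; -36810/50599 61811/50599]
step 2: x' = [63093/159200, 69409/206960], P' = [34413/39800 -2907/3980; -2907/3980 6319/5174]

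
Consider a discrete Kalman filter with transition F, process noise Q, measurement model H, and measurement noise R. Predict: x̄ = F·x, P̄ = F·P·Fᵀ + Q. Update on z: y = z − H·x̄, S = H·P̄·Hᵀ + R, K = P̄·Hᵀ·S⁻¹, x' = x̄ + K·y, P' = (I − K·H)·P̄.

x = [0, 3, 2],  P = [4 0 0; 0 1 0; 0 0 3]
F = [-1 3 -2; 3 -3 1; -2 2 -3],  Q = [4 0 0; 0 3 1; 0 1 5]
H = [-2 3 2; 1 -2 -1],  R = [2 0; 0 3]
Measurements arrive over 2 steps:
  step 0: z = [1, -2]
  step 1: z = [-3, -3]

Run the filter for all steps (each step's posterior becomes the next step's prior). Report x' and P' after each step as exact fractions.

step 0: x' = [-1, 99/29, -166/29], P' = [1148/79 -102/79 1298/79; -102/79 10750/2291 -19436/2291; 1298/79 -19436/2291 68204/2291]
step 1: x' = [19303106/6948335, 36103453/6948335, -42870297/6948335], P' = [552545474/34741675 -1276008/34741675 543028442/34741675; -1276008/34741675 233418486/34741675 -361838214/34741675; 543028442/34741675 -361838214/34741675 1105030286/34741675]

step 0: x̄ = F·x = [5, -7, 0]
step 0: P̄ = F·P·Fᵀ + Q = [29 -27 32; -27 51 -38; 32 -38 52]
step 0: y = z − H·x̄ = [32, -21]
step 0: S = H·P̄·Hᵀ + R = [397 -263; -263 180]
step 0: K = P̄·Hᵀ·S⁻¹ = [-3/79 18/79; -353/2291 -1674/2291; 1408/2291 2770/2291]
step 0: x' = x̄ + K·y = [-1, 99/29, -166/29]
step 0: P' = (I − K·H)·P̄ = [1148/79 -102/79 1298/79; -102/79 10750/2291 -19436/2291; 1298/79 -19436/2291 68204/2291]
step 1: x̄ = F·x = [658/29, -550/29, 26]
step 1: P̄ = F·P·Fᵀ + Q = [813570/2291 -806948/2291 37246/79; -806948/2291 867167/2291 -38963/79; 37246/79 -38963/79 52071/79]
step 1: y = z − H·x̄ = [1371/29, -1091/29]
step 1: S = H·P̄·Hᵀ + R = [4586781/2291 -3268871/2291; -3268871/2291 2346986/2291]
step 1: K = P̄·Hᵀ·S⁻¹ = [-11431044/34741675 4023016/34741675; -10434477/34741675 -35424922/34741675; 19244523/34741675 53891528/34741675]
step 1: x' = x̄ + K·y = [19303106/6948335, 36103453/6948335, -42870297/6948335]
step 1: P' = (I − K·H)·P̄ = [552545474/34741675 -1276008/34741675 543028442/34741675; -1276008/34741675 233418486/34741675 -361838214/34741675; 543028442/34741675 -361838214/34741675 1105030286/34741675]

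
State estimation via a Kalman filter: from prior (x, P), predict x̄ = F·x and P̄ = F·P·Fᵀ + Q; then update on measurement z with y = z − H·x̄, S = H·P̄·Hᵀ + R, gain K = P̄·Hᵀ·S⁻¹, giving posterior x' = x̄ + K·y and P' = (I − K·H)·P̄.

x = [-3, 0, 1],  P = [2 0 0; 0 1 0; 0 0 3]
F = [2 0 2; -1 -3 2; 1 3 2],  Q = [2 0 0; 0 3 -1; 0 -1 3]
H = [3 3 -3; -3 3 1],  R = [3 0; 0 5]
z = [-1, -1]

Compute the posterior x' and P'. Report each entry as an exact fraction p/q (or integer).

x̄ = F·x = [-4, 5, -1]
P̄ = F·P·Fᵀ + Q = [22 8 16; 8 26 0; 16 0 26]
y = z − H·x̄ = [-7, -27]
S = H·P̄·Hᵀ + R = [525 150; 150 223]
K = P̄·Hᵀ·S⁻¹ = [4422/31525 -266/1261; 4882/31525 174/1261; -226/6305 -94/1261]
x' = x̄ + K·y = [22496/31525, 6001/31525, 7967/6305]
P' = (I − K·H)·P̄ = [334926/31525 160256/31525 98152/6305; 160256/31525 86786/31525 48432/6305; 98152/6305 48432/6305 29362/1261]

x' = [22496/31525, 6001/31525, 7967/6305]
P' = [334926/31525 160256/31525 98152/6305; 160256/31525 86786/31525 48432/6305; 98152/6305 48432/6305 29362/1261]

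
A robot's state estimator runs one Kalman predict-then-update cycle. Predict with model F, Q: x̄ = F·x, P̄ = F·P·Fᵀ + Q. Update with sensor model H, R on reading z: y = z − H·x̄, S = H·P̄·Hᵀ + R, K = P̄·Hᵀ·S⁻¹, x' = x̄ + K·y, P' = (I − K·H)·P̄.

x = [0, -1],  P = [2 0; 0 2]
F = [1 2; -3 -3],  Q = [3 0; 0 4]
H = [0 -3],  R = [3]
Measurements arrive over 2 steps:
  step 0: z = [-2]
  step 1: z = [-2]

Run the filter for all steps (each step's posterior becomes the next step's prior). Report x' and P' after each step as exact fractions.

step 0: x̄ = F·x = [-2, 3]
step 0: P̄ = F·P·Fᵀ + Q = [13 -18; -18 40]
step 0: y = z − H·x̄ = [7]
step 0: S = H·P̄·Hᵀ + R = [363]
step 0: K = P̄·Hᵀ·S⁻¹ = [18/121; -40/121]
step 0: x' = x̄ + K·y = [-116/121, 83/121]
step 0: P' = (I − K·H)·P̄ = [601/121 -18/121; -18/121 40/121]
step 1: x̄ = F·x = [50/121, 9/11]
step 1: P̄ = F·P·Fᵀ + Q = [1052/121 -171/11; -171/11 49]
step 1: y = z − H·x̄ = [5/11]
step 1: S = H·P̄·Hᵀ + R = [444]
step 1: K = P̄·Hᵀ·S⁻¹ = [171/1628; -49/148]
step 1: x' = x̄ + K·y = [8255/17908, 1087/1628]
step 1: P' = (I − K·H)·P̄ = [67973/17908 -171/1628; -171/1628 49/148]

step 0: x' = [-116/121, 83/121], P' = [601/121 -18/121; -18/121 40/121]
step 1: x' = [8255/17908, 1087/1628], P' = [67973/17908 -171/1628; -171/1628 49/148]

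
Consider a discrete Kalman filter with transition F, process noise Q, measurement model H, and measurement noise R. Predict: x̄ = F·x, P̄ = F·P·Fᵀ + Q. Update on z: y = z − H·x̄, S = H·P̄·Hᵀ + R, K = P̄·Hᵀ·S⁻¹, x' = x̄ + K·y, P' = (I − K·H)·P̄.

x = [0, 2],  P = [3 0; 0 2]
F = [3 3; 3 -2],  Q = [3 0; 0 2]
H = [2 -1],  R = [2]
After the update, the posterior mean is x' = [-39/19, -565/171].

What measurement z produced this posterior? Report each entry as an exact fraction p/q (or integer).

x̄ = F·x = [6, -4]
P̄ = F·P·Fᵀ + Q = [48 15; 15 37]
S = H·P̄·Hᵀ + R = [171]
K = P̄·Hᵀ·S⁻¹ = [9/19; -7/171]
x' − x̄ = [-153/19, 119/171] = K·y
y = (KᵀK)⁻¹·Kᵀ·(x' − x̄) = [-17]
z = y + H·x̄ = [-17] + [16] = [-1]

z = [-1]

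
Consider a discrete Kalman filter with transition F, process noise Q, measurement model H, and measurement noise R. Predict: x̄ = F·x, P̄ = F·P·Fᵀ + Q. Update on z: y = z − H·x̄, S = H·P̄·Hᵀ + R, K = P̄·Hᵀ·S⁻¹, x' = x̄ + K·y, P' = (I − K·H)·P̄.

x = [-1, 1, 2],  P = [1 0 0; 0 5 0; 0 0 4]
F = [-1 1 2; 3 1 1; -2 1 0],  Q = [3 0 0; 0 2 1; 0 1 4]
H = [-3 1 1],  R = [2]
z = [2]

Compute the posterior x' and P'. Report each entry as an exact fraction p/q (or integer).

x̄ = F·x = [6, 0, 3]
P̄ = F·P·Fᵀ + Q = [25 10 7; 10 20 0; 7 0 13]
y = z − H·x̄ = [17]
S = H·P̄·Hᵀ + R = [158]
K = P̄·Hᵀ·S⁻¹ = [-29/79; -5/79; -4/79]
x' = x̄ + K·y = [-19/79, -85/79, 169/79]
P' = (I − K·H)·P̄ = [293/79 500/79 321/79; 500/79 1530/79 -40/79; 321/79 -40/79 995/79]

x' = [-19/79, -85/79, 169/79]
P' = [293/79 500/79 321/79; 500/79 1530/79 -40/79; 321/79 -40/79 995/79]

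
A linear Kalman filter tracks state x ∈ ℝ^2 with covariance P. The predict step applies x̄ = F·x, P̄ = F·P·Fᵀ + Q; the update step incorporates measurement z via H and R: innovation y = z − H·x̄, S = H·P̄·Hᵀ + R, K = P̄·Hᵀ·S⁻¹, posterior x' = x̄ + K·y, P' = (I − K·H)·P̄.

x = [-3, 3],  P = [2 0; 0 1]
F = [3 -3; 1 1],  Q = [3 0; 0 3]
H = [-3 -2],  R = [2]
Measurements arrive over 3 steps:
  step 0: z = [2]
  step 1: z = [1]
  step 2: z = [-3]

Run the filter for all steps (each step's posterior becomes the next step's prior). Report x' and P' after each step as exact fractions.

step 0: x' = [-246/83, 273/83], P' = [186/83 -255/83; -255/83 1551/332]
step 1: x' = [-23967/336715, -150543/336715], P' = [612462/336715 -803502/336715; -803502/336715 1200492/336715]
step 2: x' = [365029335/270476633, -142049034/270476633], P' = [485863818/270476633 -636954606/270476633; -636954606/270476633 952571829/270476633]

step 0: x̄ = F·x = [-18, 0]
step 0: P̄ = F·P·Fᵀ + Q = [30 3; 3 6]
step 0: y = z − H·x̄ = [-52]
step 0: S = H·P̄·Hᵀ + R = [332]
step 0: K = P̄·Hᵀ·S⁻¹ = [-24/83; -21/332]
step 0: x' = x̄ + K·y = [-246/83, 273/83]
step 0: P' = (I − K·H)·P̄ = [186/83 -255/83; -255/83 1551/332]
step 1: x̄ = F·x = [-1557/83, 27/83]
step 1: P̄ = F·P·Fᵀ + Q = [40011/332 -2421/332; -2421/332 1251/332]
step 1: y = z − H·x̄ = [-4534/83]
step 1: S = H·P̄·Hᵀ + R = [336715/332]
step 1: K = P̄·Hᵀ·S⁻¹ = [-115191/336715; 4761/336715]
step 1: x' = x̄ + K·y = [-23967/336715, -150543/336715]
step 1: P' = (I − K·H)·P̄ = [612462/336715 -803502/336715; -803502/336715 1200492/336715]
step 2: x̄ = F·x = [379728/336715, -34902/67343]
step 2: P̄ = F·P·Fᵀ + Q = [31789767/336715 -352818/67343; -352818/67343 243219/67343]
step 2: y = z − H·x̄ = [-219981/336715]
step 2: S = H·P̄·Hᵀ + R = [270476633/336715]
step 2: K = P̄·Hᵀ·S⁻¹ = [-91841121/270476633; 2860080/270476633]
step 2: x' = x̄ + K·y = [365029335/270476633, -142049034/270476633]
step 2: P' = (I − K·H)·P̄ = [485863818/270476633 -636954606/270476633; -636954606/270476633 952571829/270476633]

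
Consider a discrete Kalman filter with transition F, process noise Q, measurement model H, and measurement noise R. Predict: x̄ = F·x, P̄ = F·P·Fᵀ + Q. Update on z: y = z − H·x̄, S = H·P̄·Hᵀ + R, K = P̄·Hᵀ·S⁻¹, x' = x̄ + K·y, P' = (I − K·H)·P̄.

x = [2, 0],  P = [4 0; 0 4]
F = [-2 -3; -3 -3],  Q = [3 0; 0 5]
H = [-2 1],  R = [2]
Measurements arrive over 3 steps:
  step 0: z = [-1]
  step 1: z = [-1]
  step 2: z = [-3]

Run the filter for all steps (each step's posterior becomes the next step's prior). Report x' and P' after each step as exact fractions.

step 0: x' = [-86/59, -225/59], P' = [745/59 1390/59; 1390/59 2694/59]
step 1: x' = [327/319, 322/319], P' = [121981/8613 224662/8613; 224662/8613 427891/8613]
step 2: x' = [2236590/783517, 14979903/5484619], P' = [1595965/111931 20581048/783517; 20581048/783517 274394990/5484619]

step 0: x̄ = F·x = [-4, -6]
step 0: P̄ = F·P·Fᵀ + Q = [55 60; 60 77]
step 0: y = z − H·x̄ = [-3]
step 0: S = H·P̄·Hᵀ + R = [59]
step 0: K = P̄·Hᵀ·S⁻¹ = [-50/59; -43/59]
step 0: x' = x̄ + K·y = [-86/59, -225/59]
step 0: P' = (I − K·H)·P̄ = [745/59 1390/59; 1390/59 2694/59]
step 1: x̄ = F·x = [847/59, 933/59]
step 1: P̄ = F·P·Fᵀ + Q = [44083/59 49566/59; 49566/59 56266/59]
step 1: y = z − H·x̄ = [702/59]
step 1: S = H·P̄·Hᵀ + R = [34452/59]
step 1: K = P̄·Hᵀ·S⁻¹ = [-9650/8613; -21433/17226]
step 1: x' = x̄ + K·y = [327/319, 322/319]
step 1: P' = (I − K·H)·P̄ = [121981/8613 224662/8613; 224662/8613 427891/8613]
step 2: x̄ = F·x = [-1620/319, -177/29]
step 2: P̄ = F·P·Fᵀ + Q = [7060726/8613 240995/261; 240995/261 91271/87]
step 2: y = z − H·x̄ = [-2250/319]
step 2: S = H·P̄·Hᵀ + R = [5484619/8613]
step 2: K = P̄·Hᵀ·S⁻¹ = [-881231/783517; -6869841/5484619]
step 2: x' = x̄ + K·y = [2236590/783517, 14979903/5484619]
step 2: P' = (I − K·H)·P̄ = [1595965/111931 20581048/783517; 20581048/783517 274394990/5484619]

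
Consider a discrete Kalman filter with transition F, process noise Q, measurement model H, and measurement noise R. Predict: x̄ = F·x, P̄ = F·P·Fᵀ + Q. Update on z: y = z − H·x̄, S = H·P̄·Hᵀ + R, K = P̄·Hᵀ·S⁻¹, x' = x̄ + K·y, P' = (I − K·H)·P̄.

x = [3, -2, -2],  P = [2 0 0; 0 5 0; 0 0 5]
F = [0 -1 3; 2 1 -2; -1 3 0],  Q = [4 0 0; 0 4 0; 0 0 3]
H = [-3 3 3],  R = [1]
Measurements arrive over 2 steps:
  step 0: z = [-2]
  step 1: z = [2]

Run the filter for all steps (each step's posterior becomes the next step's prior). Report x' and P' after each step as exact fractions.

step 0: x' = [-755/296, 16205/2368, -5955/592], P' = [477/37 -649/296 1113/74; -649/296 25615/2368 -7681/592; 1113/74 -7681/592 4151/148]
step 1: x' = [35753638/31371607, 71845329/31371607, -14984780/31371607], P' = [650736398/31371607 533066845/31371607 116033326/31371607; 533066845/31371607 504254994/31371607 29650970/31371607; 116033326/31371607 29650970/31371607 87392481/31371607]

step 0: x̄ = F·x = [-4, 8, -9]
step 0: P̄ = F·P·Fᵀ + Q = [54 -35 -15; -35 37 11; -15 11 50]
step 0: y = z − H·x̄ = [-11]
step 0: S = H·P̄·Hᵀ + R = [2368]
step 0: K = P̄·Hᵀ·S⁻¹ = [-39/296; 249/2368; 57/592]
step 0: x' = x̄ + K·y = [-755/296, 16205/2368, -5955/592]
step 0: P' = (I − K·H)·P̄ = [477/37 -649/296 1113/74; -649/296 25615/2368 -7681/592; 1113/74 -7681/592 4151/148]
step 1: x̄ = F·x = [-87665/2368, 51765/2368, 54655/2368]
step 1: P̄ = F·P·Fᵀ + Q = [817175/2368 -353651/2368 -465401/2368; -353651/2368 240063/2368 245405/2368; -465401/2368 245405/2368 299319/2368]
step 1: y = z − H·x̄ = [-577519/2368]
step 1: S = H·P̄·Hᵀ + R = [31371607/2368]
step 1: K = P̄·Hᵀ·S⁻¹ = [-4908681/31371607; 2517357/31371607; 3030375/31371607]
step 1: x' = x̄ + K·y = [35753638/31371607, 71845329/31371607, -14984780/31371607]
step 1: P' = (I − K·H)·P̄ = [650736398/31371607 533066845/31371607 116033326/31371607; 533066845/31371607 504254994/31371607 29650970/31371607; 116033326/31371607 29650970/31371607 87392481/31371607]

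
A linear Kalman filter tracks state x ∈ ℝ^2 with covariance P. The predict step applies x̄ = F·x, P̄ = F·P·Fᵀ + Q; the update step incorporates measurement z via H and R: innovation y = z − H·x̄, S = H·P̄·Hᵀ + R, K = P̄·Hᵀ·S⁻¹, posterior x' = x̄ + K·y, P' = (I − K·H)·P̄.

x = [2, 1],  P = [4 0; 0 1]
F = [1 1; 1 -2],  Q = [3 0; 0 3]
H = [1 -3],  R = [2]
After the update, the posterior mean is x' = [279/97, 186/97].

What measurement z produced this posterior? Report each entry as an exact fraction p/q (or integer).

x̄ = F·x = [3, 0]
P̄ = F·P·Fᵀ + Q = [8 2; 2 11]
S = H·P̄·Hᵀ + R = [97]
K = P̄·Hᵀ·S⁻¹ = [2/97; -31/97]
x' − x̄ = [-12/97, 186/97] = K·y
y = (KᵀK)⁻¹·Kᵀ·(x' − x̄) = [-6]
z = y + H·x̄ = [-6] + [3] = [-3]

z = [-3]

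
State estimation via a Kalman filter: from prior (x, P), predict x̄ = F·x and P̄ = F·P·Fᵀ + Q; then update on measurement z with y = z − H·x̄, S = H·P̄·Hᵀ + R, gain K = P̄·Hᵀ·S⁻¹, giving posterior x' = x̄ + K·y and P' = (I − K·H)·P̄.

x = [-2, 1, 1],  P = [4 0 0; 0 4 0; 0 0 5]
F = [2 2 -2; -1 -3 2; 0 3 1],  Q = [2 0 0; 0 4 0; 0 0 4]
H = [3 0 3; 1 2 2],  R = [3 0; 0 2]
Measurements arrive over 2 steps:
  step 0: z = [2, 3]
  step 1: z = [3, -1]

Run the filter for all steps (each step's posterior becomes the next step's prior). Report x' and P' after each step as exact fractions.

step 0: x' = [-10671/3977, -1906/3977, 26615/7954], P' = [72956/11931 10146/3977 -70547/11931; 10146/3977 7340/3977 -11064/3977; -70547/11931 -11064/3977 72104/11931]
step 1: x' = [-20248779/48559906, -38123923/24279953, 68742663/48559906], P' = [328708591/97119812 114997605/97119812 -152104235/48559906; 114997605/97119812 112493467/97119812 -67636523/48559906; -152104235/48559906 -67636523/48559906 77996651/24279953]

step 0: x̄ = F·x = [-4, 1, 4]
step 0: P̄ = F·P·Fᵀ + Q = [54 -52 14; -52 64 -26; 14 -26 45]
step 0: y = z − H·x̄ = [2, -3]
step 0: S = H·P̄·Hᵀ + R = [1146 90; 90 132]
step 0: K = P̄·Hᵀ·S⁻¹ = [803/3977 -3631/11931; -918/3977 1349/3977; 519/3977 7277/23862]
step 0: x' = x̄ + K·y = [-10671/3977, -1906/3977, 26615/7954]
step 0: P' = (I − K·H)·P̄ = [72956/11931 10146/3977 -70547/11931; 10146/3977 7340/3977 -11064/3977; -70547/11931 -11064/3977 72104/11931]
step 1: x̄ = F·x = [-51769/3977, 43004/3977, 15179/7954]
step 1: P̄ = F·P·Fᵀ + Q = [1765598/11931 -521718/3977 162214/11931; -521718/3977 490132/3977 -58105/3977; 162214/11931 -58105/3977 118856/11931]
step 1: y = z − H·x̄ = [288939/7954, -53395/3977]
step 1: S = H·P̄·Hᵀ + R = [6638577/3977 -988986/3977; -988986/3977 1140188/11931]
step 1: K = P̄·Hᵀ·S⁻¹ = [24500121/97119812 -49713139/194239624; -20275441/97119812 69438447/194239624; 3889067/48559906 24609323/97119812]
step 1: x' = x̄ + K·y = [-20248779/48559906, -38123923/24279953, 68742663/48559906]
step 1: P' = (I − K·H)·P̄ = [328708591/97119812 114997605/97119812 -152104235/48559906; 114997605/97119812 112493467/97119812 -67636523/48559906; -152104235/48559906 -67636523/48559906 77996651/24279953]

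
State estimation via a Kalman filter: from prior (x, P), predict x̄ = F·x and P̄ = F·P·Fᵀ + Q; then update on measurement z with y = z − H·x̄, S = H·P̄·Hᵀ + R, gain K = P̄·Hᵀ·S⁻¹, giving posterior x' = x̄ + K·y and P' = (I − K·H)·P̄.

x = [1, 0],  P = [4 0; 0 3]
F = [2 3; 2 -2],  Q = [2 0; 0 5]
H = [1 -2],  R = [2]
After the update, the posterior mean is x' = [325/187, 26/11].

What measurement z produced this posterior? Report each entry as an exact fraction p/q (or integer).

x̄ = F·x = [2, 2]
P̄ = F·P·Fᵀ + Q = [45 -2; -2 33]
S = H·P̄·Hᵀ + R = [187]
K = P̄·Hᵀ·S⁻¹ = [49/187; -4/11]
x' − x̄ = [-49/187, 4/11] = K·y
y = (KᵀK)⁻¹·Kᵀ·(x' − x̄) = [-1]
z = y + H·x̄ = [-1] + [-2] = [-3]

z = [-3]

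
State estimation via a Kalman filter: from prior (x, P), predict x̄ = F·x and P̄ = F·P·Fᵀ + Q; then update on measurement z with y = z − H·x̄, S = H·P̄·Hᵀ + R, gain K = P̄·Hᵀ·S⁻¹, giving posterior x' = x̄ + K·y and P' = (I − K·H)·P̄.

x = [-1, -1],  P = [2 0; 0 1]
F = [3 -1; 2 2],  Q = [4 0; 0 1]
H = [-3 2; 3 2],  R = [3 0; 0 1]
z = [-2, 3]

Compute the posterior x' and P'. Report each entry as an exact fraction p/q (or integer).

x' = [25861/29935, 4904/29935]
P' = [3253/29935 -2358/29935; -2358/29935 7203/29935]

x̄ = F·x = [-2, -4]
P̄ = F·P·Fᵀ + Q = [23 10; 10 13]
y = z − H·x̄ = [0, 17]
S = H·P̄·Hᵀ + R = [142 -155; -155 380]
K = P̄·Hᵀ·S⁻¹ = [-965/5987 5043/29935; 1432/5987 7332/29935]
x' = x̄ + K·y = [25861/29935, 4904/29935]
P' = (I − K·H)·P̄ = [3253/29935 -2358/29935; -2358/29935 7203/29935]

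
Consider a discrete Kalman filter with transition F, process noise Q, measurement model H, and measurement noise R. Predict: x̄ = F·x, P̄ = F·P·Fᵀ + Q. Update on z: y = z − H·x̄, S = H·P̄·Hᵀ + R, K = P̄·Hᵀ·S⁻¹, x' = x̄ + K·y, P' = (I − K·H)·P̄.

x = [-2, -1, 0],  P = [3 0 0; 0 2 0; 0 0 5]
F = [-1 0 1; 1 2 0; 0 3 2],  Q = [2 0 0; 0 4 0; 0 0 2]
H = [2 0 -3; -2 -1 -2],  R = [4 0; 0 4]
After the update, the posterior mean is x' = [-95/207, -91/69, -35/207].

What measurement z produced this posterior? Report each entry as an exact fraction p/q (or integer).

x̄ = F·x = [2, -4, -3]
P̄ = F·P·Fᵀ + Q = [10 -3 10; -3 15 12; 10 12 40]
S = H·P̄·Hᵀ + R = [284 262; 262 335]
K = P̄·Hᵀ·S⁻¹ = [793/3312 -493/1656; -113/552 17/276; -1039/6624 -701/3312]
x' − x̄ = [-509/207, 185/69, 586/207] = K·y
y = (KᵀK)⁻¹·Kᵀ·(x' − x̄) = [-14, -3]
z = y + H·x̄ = [-14, -3] + [13, 6] = [-1, 3]

z = [-1, 3]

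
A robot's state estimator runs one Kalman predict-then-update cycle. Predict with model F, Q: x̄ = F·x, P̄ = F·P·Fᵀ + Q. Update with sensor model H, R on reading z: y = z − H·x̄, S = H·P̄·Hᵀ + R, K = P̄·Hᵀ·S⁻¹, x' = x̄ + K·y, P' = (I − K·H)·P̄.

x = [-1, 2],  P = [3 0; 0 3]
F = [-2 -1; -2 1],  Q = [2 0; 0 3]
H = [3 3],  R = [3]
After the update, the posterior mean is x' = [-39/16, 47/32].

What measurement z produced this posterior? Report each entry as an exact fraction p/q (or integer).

z = [-3]

x̄ = F·x = [0, 4]
P̄ = F·P·Fᵀ + Q = [17 9; 9 18]
S = H·P̄·Hᵀ + R = [480]
K = P̄·Hᵀ·S⁻¹ = [13/80; 27/160]
x' − x̄ = [-39/16, -81/32] = K·y
y = (KᵀK)⁻¹·Kᵀ·(x' − x̄) = [-15]
z = y + H·x̄ = [-15] + [12] = [-3]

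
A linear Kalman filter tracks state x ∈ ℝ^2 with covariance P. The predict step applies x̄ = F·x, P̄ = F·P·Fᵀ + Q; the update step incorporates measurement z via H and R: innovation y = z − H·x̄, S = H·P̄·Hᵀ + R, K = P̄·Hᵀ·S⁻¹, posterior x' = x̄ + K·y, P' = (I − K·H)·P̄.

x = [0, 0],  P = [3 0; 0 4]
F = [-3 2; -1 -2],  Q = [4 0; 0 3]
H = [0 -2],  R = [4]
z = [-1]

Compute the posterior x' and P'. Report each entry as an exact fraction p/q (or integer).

x̄ = F·x = [0, 0]
P̄ = F·P·Fᵀ + Q = [47 -7; -7 22]
y = z − H·x̄ = [-1]
S = H·P̄·Hᵀ + R = [92]
K = P̄·Hᵀ·S⁻¹ = [7/46; -11/23]
x' = x̄ + K·y = [-7/46, 11/23]
P' = (I − K·H)·P̄ = [1032/23 -7/23; -7/23 22/23]

x' = [-7/46, 11/23]
P' = [1032/23 -7/23; -7/23 22/23]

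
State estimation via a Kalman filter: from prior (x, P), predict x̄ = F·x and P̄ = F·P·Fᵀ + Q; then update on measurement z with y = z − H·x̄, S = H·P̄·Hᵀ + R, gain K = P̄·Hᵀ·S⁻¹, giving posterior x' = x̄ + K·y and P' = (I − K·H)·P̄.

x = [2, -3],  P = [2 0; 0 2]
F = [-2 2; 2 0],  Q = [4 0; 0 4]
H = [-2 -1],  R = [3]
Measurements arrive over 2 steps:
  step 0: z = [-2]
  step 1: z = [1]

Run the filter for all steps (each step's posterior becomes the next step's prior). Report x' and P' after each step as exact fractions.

step 0: x' = [-6/7, 20/7], P' = [236/63 -376/63; -376/63 740/63]
step 1: x' = [-17596/20249, 17616/20249], P' = [62372/20249 -89104/20249; -89104/20249 167108/20249]

step 0: x̄ = F·x = [-10, 4]
step 0: P̄ = F·P·Fᵀ + Q = [20 -8; -8 12]
step 0: y = z − H·x̄ = [-18]
step 0: S = H·P̄·Hᵀ + R = [63]
step 0: K = P̄·Hᵀ·S⁻¹ = [-32/63; 4/63]
step 0: x' = x̄ + K·y = [-6/7, 20/7]
step 0: P' = (I − K·H)·P̄ = [236/63 -376/63; -376/63 740/63]
step 1: x̄ = F·x = [52/7, -12/7]
step 1: P̄ = F·P·Fᵀ + Q = [796/7 -272/7; -272/7 1196/63]
step 1: y = z − H·x̄ = [99/7]
step 1: S = H·P̄·Hᵀ + R = [20249/63]
step 1: K = P̄·Hᵀ·S⁻¹ = [-11880/20249; 3700/20249]
step 1: x' = x̄ + K·y = [-17596/20249, 17616/20249]
step 1: P' = (I − K·H)·P̄ = [62372/20249 -89104/20249; -89104/20249 167108/20249]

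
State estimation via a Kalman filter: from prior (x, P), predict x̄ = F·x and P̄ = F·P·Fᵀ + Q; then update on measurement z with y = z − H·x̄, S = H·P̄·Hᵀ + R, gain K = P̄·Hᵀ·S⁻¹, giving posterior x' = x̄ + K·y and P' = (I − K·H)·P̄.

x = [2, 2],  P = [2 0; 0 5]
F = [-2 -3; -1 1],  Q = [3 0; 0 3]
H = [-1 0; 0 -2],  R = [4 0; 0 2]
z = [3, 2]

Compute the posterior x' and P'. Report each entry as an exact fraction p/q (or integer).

x̄ = F·x = [-10, 0]
P̄ = F·P·Fᵀ + Q = [56 -11; -11 10]
y = z − H·x̄ = [-7, 2]
S = H·P̄·Hᵀ + R = [60 -22; -22 42]
K = P̄·Hᵀ·S⁻¹ = [-467/509 22/509; 11/1018 -479/1018]
x' = x̄ + K·y = [-1777/509, -1035/1018]
P' = (I − K·H)·P̄ = [1868/509 -22/509; -22/509 479/1018]

x' = [-1777/509, -1035/1018]
P' = [1868/509 -22/509; -22/509 479/1018]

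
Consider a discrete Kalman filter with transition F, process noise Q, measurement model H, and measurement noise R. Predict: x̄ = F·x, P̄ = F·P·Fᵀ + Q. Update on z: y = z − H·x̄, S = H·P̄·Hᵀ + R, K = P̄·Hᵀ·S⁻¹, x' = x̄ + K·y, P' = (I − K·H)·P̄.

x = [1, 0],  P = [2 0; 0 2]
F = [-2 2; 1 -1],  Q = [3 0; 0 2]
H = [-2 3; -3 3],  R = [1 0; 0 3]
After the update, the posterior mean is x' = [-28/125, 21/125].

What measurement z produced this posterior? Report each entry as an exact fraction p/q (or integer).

x̄ = F·x = [-2, 1]
P̄ = F·P·Fᵀ + Q = [19 -8; -8 6]
S = H·P̄·Hᵀ + R = [227 288; 288 372]
K = P̄·Hᵀ·S⁻¹ = [22/125 -177/500; 46/125 -43/250]
x' − x̄ = [222/125, -104/125] = K·y
y = (KᵀK)⁻¹·Kᵀ·(x' − x̄) = [-6, -8]
z = y + H·x̄ = [-6, -8] + [7, 9] = [1, 1]

z = [1, 1]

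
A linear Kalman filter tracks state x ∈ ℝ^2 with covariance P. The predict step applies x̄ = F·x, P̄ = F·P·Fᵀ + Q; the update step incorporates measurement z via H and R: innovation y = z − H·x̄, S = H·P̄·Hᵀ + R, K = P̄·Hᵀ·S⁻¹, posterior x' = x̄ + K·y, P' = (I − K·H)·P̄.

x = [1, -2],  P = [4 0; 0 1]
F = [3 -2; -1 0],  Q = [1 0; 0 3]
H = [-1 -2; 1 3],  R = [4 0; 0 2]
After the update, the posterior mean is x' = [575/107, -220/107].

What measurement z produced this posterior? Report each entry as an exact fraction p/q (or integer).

x̄ = F·x = [7, -1]
P̄ = F·P·Fᵀ + Q = [41 -12; -12 7]
S = H·P̄·Hᵀ + R = [25 -23; -23 34]
K = P̄·Hᵀ·S⁻¹ = [-463/321 -266/321; 139/321 179/321]
x' − x̄ = [-174/107, -113/107] = K·y
y = (KᵀK)⁻¹·Kᵀ·(x' − x̄) = [4, -5]
z = y + H·x̄ = [4, -5] + [-5, 4] = [-1, -1]

z = [-1, -1]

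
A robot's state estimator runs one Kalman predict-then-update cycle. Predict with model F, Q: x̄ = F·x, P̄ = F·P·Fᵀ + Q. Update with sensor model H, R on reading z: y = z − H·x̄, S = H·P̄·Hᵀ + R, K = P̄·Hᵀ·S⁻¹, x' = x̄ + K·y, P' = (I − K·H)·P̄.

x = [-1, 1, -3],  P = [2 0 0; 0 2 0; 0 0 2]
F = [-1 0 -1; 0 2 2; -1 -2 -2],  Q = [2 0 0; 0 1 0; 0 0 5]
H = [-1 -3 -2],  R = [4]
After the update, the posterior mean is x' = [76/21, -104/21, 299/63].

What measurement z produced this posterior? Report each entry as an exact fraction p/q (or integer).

x̄ = F·x = [4, -4, 5]
P̄ = F·P·Fᵀ + Q = [6 -4 6; -4 17 -16; 6 -16 23]
S = H·P̄·Hᵀ + R = [63]
K = P̄·Hᵀ·S⁻¹ = [-2/21; -5/21; -4/63]
x' − x̄ = [-8/21, -20/21, -16/63] = K·y
y = (KᵀK)⁻¹·Kᵀ·(x' − x̄) = [4]
z = y + H·x̄ = [4] + [-2] = [2]

z = [2]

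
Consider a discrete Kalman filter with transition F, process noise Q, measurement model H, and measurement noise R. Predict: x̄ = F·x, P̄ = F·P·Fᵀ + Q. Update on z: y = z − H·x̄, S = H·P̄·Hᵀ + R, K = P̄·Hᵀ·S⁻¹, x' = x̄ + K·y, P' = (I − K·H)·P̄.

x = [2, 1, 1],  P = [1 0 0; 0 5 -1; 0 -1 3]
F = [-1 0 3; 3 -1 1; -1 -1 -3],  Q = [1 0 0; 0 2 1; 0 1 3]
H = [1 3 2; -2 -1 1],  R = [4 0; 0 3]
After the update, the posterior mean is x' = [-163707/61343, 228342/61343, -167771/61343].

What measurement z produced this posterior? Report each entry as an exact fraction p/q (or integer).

z = [3, -1]

x̄ = F·x = [1, 6, -6]
P̄ = F·P·Fᵀ + Q = [29 9 -23; 9 21 -8; -23 -8 30]
S = H·P̄·Hᵀ + R = [208 -63; -63 314]
K = P̄·Hᵀ·S⁻¹ = [-2530/61343 -18090/61343; 14623/61343 -6248/61343; 9374/61343 18291/61343]
x' − x̄ = [-225050/61343, -139716/61343, 200287/61343] = K·y
y = (KᵀK)⁻¹·Kᵀ·(x' − x̄) = [-4, 13]
z = y + H·x̄ = [-4, 13] + [7, -14] = [3, -1]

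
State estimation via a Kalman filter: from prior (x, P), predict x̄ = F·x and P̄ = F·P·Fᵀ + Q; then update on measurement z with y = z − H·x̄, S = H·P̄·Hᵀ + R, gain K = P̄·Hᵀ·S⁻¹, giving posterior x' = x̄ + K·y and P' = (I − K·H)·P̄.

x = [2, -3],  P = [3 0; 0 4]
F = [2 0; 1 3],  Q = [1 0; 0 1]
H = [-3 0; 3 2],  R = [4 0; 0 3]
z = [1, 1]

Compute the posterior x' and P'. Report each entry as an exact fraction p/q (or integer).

x̄ = F·x = [4, -7]
P̄ = F·P·Fᵀ + Q = [13 6; 6 40]
y = z − H·x̄ = [13, 3]
S = H·P̄·Hᵀ + R = [121 -153; -153 352]
K = P̄·Hᵀ·S⁻¹ = [-5925/19183 204/19183; 8658/19183 9104/19183]
x' = x̄ + K·y = [319/19183, 5585/19183]
P' = (I − K·H)·P̄ = [7900/19183 -11544/19183; -11544/19183 30972/19183]

x' = [319/19183, 5585/19183]
P' = [7900/19183 -11544/19183; -11544/19183 30972/19183]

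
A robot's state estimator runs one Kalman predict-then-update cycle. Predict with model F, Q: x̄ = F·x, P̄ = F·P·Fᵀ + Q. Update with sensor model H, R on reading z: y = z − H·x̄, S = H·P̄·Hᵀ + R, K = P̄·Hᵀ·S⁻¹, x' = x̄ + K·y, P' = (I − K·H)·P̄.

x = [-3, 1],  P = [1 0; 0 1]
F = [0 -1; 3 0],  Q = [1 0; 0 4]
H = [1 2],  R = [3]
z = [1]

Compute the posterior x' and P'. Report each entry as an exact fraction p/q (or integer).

x' = [-17/57, 7/57]
P' = [110/57 -52/57; -52/57 65/57]

x̄ = F·x = [-1, -9]
P̄ = F·P·Fᵀ + Q = [2 0; 0 13]
y = z − H·x̄ = [20]
S = H·P̄·Hᵀ + R = [57]
K = P̄·Hᵀ·S⁻¹ = [2/57; 26/57]
x' = x̄ + K·y = [-17/57, 7/57]
P' = (I − K·H)·P̄ = [110/57 -52/57; -52/57 65/57]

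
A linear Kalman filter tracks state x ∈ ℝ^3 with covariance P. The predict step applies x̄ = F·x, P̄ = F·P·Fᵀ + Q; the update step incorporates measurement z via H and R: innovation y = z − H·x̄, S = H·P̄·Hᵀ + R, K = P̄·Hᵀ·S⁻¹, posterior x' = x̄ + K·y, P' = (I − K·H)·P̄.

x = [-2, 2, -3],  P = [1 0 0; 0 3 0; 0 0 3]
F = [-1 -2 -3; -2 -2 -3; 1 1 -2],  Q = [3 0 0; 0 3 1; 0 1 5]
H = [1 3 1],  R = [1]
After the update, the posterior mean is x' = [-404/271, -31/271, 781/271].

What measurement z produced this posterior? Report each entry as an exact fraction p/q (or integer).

x̄ = F·x = [7, 9, 6]
P̄ = F·P·Fᵀ + Q = [43 41 11; 41 46 11; 11 11 21]
S = H·P̄·Hᵀ + R = [813]
K = P̄·Hᵀ·S⁻¹ = [59/271; 190/813; 65/813]
x' − x̄ = [-2301/271, -2470/271, -845/271] = K·y
y = (KᵀK)⁻¹·Kᵀ·(x' − x̄) = [-39]
z = y + H·x̄ = [-39] + [40] = [1]

z = [1]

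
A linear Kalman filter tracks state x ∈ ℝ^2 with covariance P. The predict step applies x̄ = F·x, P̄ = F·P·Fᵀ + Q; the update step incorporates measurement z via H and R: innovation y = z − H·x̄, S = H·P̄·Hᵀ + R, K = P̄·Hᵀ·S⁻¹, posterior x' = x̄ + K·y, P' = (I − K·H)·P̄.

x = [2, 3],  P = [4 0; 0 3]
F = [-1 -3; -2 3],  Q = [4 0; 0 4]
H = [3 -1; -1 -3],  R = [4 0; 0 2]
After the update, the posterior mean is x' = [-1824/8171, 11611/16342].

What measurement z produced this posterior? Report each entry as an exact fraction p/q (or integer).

z = [-1, -2]

x̄ = F·x = [-11, 5]
P̄ = F·P·Fᵀ + Q = [35 -19; -19 47]
S = H·P̄·Hᵀ + R = [480 188; 188 346]
K = P̄·Hᵀ·S⁻¹ = [2423/8171 -797/8171; -1631/16342 -2438/8171]
x' − x̄ = [88057/8171, -70099/16342] = K·y
y = (KᵀK)⁻¹·Kᵀ·(x' − x̄) = [37, 2]
z = y + H·x̄ = [37, 2] + [-38, -4] = [-1, -2]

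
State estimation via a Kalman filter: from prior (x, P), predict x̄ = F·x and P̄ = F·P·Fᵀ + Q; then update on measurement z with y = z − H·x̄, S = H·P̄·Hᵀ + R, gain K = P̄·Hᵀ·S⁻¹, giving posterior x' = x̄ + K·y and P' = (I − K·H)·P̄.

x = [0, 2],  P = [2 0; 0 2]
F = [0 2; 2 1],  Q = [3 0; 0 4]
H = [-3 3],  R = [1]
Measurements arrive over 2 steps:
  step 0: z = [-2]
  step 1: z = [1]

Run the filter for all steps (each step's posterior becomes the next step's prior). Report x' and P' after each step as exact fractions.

step 0: x' = [38/11, 214/77], P' = [179/22 89/11; 89/11 628/77]
step 1: x' = [25169/10706, 14515/5353], P' = [263329/10706 132167/5353; 132167/5353 133260/5353]

step 0: x̄ = F·x = [4, 2]
step 0: P̄ = F·P·Fᵀ + Q = [11 4; 4 14]
step 0: y = z − H·x̄ = [4]
step 0: S = H·P̄·Hᵀ + R = [154]
step 0: K = P̄·Hᵀ·S⁻¹ = [-3/22; 15/77]
step 0: x' = x̄ + K·y = [38/11, 214/77]
step 0: P' = (I − K·H)·P̄ = [179/22 89/11; 89/11 628/77]
step 1: x̄ = F·x = [428/77, 746/77]
step 1: P̄ = F·P·Fᵀ + Q = [2743/77 3748/77; 3748/77 5934/77]
step 1: y = z − H·x̄ = [-877/77]
step 1: S = H·P̄·Hᵀ + R = [10706/77]
step 1: K = P̄·Hᵀ·S⁻¹ = [3015/10706; 3279/5353]
step 1: x' = x̄ + K·y = [25169/10706, 14515/5353]
step 1: P' = (I − K·H)·P̄ = [263329/10706 132167/5353; 132167/5353 133260/5353]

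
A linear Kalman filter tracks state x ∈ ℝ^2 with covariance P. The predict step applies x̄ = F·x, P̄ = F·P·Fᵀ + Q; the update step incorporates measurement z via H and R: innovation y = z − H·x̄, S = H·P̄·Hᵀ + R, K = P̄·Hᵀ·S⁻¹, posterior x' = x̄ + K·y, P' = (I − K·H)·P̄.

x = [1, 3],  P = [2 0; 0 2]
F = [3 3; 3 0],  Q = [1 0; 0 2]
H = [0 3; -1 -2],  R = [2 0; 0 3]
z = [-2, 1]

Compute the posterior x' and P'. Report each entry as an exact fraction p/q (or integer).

x' = [5/3, -977/1167]
P' = [19/6 -1/3; -1/3 238/1167]

x̄ = F·x = [12, 3]
P̄ = F·P·Fᵀ + Q = [37 18; 18 20]
y = z − H·x̄ = [-11, 19]
S = H·P̄·Hᵀ + R = [182 -174; -174 192]
K = P̄·Hᵀ·S⁻¹ = [-1/2 -5/6; 119/389 -29/1167]
x' = x̄ + K·y = [5/3, -977/1167]
P' = (I − K·H)·P̄ = [19/6 -1/3; -1/3 238/1167]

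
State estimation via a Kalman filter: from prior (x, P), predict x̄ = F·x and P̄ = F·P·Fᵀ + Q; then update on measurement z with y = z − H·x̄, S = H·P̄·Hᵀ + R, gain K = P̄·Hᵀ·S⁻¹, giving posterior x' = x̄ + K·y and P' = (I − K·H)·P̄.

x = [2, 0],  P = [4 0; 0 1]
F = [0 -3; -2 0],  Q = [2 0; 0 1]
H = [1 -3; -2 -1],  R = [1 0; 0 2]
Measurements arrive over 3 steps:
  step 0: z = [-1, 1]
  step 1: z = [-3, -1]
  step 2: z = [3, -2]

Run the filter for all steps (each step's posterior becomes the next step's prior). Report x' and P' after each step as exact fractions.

step 0: x̄ = F·x = [0, -4]
step 0: P̄ = F·P·Fᵀ + Q = [11 0; 0 17]
step 0: y = z − H·x̄ = [-13, -3]
step 0: S = H·P̄·Hᵀ + R = [165 29; 29 63]
step 0: K = P̄·Hᵀ·S⁻¹ = [1331/9554 -3949/9554; -80/281 -39/281]
step 0: x' = x̄ + K·y = [-2728/4777, 33/281]
step 0: P' = (I − K·H)·P̄ = [3575/9554 22/281; 22/281 34/281]
step 1: x̄ = F·x = [-99/281, 5456/4777]
step 1: P̄ = F·P·Fᵀ + Q = [868/281 132/281; 132/281 11927/4777]
step 1: y = z − H·x̄ = [3720/4777, -2687/4777]
step 1: S = H·P̄·Hᵀ + R = [113412/4777 17489/4777; 17489/4777 89481/4777]
step 1: K = P̄·Hᵀ·S⁻¹ = [266564/2060363 -783304/2060363; -568106/2060363 -266931/2060363]
step 1: x' = x̄ + K·y = [-77713/2060363, 2060965/2060363]
step 1: P' = (I − K·H)·P̄ = [709484/2060363 147640/2060363; 147640/2060363 238582/2060363]
step 2: x̄ = F·x = [-6182895/2060363, 155426/2060363]
step 2: P̄ = F·P·Fᵀ + Q = [6267964/2060363 885840/2060363; 885840/2060363 4898299/2060363]
step 2: y = z − H·x̄ = [12830262/2060363, -16331090/2060363]
step 2: S = H·P̄·Hᵀ + R = [47097978/2060363 6588169/2060363; 6588169/2060363 37634241/2060363]
step 2: K = P̄·Hᵀ·S⁻¹ = [108864892/839217499 -318353780/839217499; -230906122/839217499 -108313983/839217499]
step 2: x' = x̄ + K·y = [682906673/839217499, -516056840/839217499]
step 2: P' = (I − K·H)·P̄ = [288426796/839217499 59853968/839217499; 59853968/839217499 96920030/839217499]

step 0: x' = [-2728/4777, 33/281], P' = [3575/9554 22/281; 22/281 34/281]
step 1: x' = [-77713/2060363, 2060965/2060363], P' = [709484/2060363 147640/2060363; 147640/2060363 238582/2060363]
step 2: x' = [682906673/839217499, -516056840/839217499], P' = [288426796/839217499 59853968/839217499; 59853968/839217499 96920030/839217499]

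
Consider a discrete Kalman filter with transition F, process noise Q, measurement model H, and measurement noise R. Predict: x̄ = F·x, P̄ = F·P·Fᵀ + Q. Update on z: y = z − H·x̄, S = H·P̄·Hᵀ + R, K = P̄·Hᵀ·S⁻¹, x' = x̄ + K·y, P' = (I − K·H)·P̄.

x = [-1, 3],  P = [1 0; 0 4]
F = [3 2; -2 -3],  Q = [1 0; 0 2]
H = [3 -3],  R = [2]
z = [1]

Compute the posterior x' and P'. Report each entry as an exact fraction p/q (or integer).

x̄ = F·x = [3, -7]
P̄ = F·P·Fᵀ + Q = [26 -30; -30 42]
y = z − H·x̄ = [-29]
S = H·P̄·Hᵀ + R = [1154]
K = P̄·Hᵀ·S⁻¹ = [84/577; -108/577]
x' = x̄ + K·y = [-705/577, -907/577]
P' = (I − K·H)·P̄ = [890/577 834/577; 834/577 906/577]

x' = [-705/577, -907/577]
P' = [890/577 834/577; 834/577 906/577]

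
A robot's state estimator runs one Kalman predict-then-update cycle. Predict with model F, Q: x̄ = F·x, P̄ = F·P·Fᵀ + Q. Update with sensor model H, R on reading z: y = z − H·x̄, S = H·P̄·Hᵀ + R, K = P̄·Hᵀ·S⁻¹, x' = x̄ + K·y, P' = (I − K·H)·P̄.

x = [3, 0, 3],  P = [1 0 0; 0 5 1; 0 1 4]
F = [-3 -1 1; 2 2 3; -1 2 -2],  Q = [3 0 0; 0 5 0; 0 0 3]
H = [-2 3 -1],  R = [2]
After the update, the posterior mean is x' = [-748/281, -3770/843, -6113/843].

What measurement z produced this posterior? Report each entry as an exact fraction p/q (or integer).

z = [-1]

x̄ = F·x = [-6, 15, -9]
P̄ = F·P·Fᵀ + Q = [19 -5 -11; -5 77 -4; -11 -4 32]
S = H·P̄·Hᵀ + R = [843]
K = P̄·Hᵀ·S⁻¹ = [-14/281; 245/843; -22/843]
x' − x̄ = [938/281, -16415/843, 1474/843] = K·y
y = (KᵀK)⁻¹·Kᵀ·(x' − x̄) = [-67]
z = y + H·x̄ = [-67] + [66] = [-1]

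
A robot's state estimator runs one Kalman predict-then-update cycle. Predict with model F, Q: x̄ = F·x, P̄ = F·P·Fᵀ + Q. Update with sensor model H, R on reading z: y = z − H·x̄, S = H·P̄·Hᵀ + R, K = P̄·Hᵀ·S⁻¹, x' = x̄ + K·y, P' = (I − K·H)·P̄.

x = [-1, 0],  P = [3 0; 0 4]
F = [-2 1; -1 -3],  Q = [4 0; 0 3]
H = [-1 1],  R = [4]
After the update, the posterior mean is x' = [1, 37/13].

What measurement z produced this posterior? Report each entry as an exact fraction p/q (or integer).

x̄ = F·x = [2, 1]
P̄ = F·P·Fᵀ + Q = [20 -6; -6 42]
S = H·P̄·Hᵀ + R = [78]
K = P̄·Hᵀ·S⁻¹ = [-1/3; 8/13]
x' − x̄ = [-1, 24/13] = K·y
y = (KᵀK)⁻¹·Kᵀ·(x' − x̄) = [3]
z = y + H·x̄ = [3] + [-1] = [2]

z = [2]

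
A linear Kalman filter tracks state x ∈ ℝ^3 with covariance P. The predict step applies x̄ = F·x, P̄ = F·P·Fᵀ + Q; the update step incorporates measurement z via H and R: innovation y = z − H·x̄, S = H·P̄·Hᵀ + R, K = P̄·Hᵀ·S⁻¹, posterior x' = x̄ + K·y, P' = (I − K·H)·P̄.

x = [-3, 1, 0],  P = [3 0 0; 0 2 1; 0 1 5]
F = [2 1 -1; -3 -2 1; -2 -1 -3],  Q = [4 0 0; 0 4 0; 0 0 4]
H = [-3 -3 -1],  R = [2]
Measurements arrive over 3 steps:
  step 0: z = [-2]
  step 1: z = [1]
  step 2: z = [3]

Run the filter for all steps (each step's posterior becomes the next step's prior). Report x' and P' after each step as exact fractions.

step 0: x' = [-590/127, 619/127, 176/127], P' = [2617/127 -2748/127 383/127; -2748/127 3280/127 -1536/127; 383/127 -1536/127 3561/127]
step 1: x' = [-73212/12283, 70102/12283, -2880/12283], P' = [631139/12283 -747740/12283 356525/12283; -747740/12283 996948/12283 -753284/12283; 356525/12283 -753284/12283 1211403/12283]
step 2: x' = [-30001745/3148839, 33370258/3148839, -19420915/3148839], P' = [301423585/3148839 -353602232/3148839 158629175/3148839; -353602232/3148839 455522668/3148839 -308336200/3148839; 158629175/3148839 -308336200/3148839 456839161/3148839]

step 0: x̄ = F·x = [-5, 7, 5]
step 0: P̄ = F·P·Fᵀ + Q = [21 -24 -1; -24 40 12; -1 12 69]
step 0: y = z − H·x̄ = [9]
step 0: S = H·P̄·Hᵀ + R = [254]
step 0: K = P̄·Hᵀ·S⁻¹ = [5/127; -30/127; -51/127]
step 0: x' = x̄ + K·y = [-590/127, 619/127, 176/127]
step 0: P' = (I − K·H)·P̄ = [2617/127 -2748/127 383/127; -2748/127 3280/127 -1536/127; 383/127 -1536/127 3561/127]
step 1: x̄ = F·x = [-737/127, 708/127, 33/127]
step 1: P̄ = F·P·Fᵀ + Q = [8365/127 -9280/127 9467/127; -9280/127 11612/127 -12656/127; 9467/127 -12656/127 30693/127]
step 1: y = z − H·x̄ = [73/127]
step 1: S = H·P̄·Hᵀ + R = [24566/127]
step 1: K = P̄·Hᵀ·S⁻¹ = [-3361/12283; 2830/12283; -10563/12283]
step 1: x' = x̄ + K·y = [-73212/12283, 70102/12283, -2880/12283]
step 1: P' = (I − K·H)·P̄ = [631139/12283 -747740/12283 356525/12283; -747740/12283 996948/12283 -753284/12283; 356525/12283 -753284/12283 1211403/12283]
step 2: x̄ = F·x = [-73442/12283, 76552/12283, 84962/12283]
step 2: P̄ = F·P·Fᵀ + Q = [1871547/12283 -2235180/12283 3184133/12283; -2235180/12283 2829684/12283 -4358404/12283; 3184133/12283 -4358404/12283 11240899/12283]
step 2: y = z − H·x̄ = [131141/12283]
step 2: S = H·P̄·Hᵀ + R = [6297678/12283]
step 2: K = P̄·Hᵀ·S⁻¹ = [-1046617/3148839; 1287446/3148839; -3859043/3148839]
step 2: x' = x̄ + K·y = [-30001745/3148839, 33370258/3148839, -19420915/3148839]
step 2: P' = (I − K·H)·P̄ = [301423585/3148839 -353602232/3148839 158629175/3148839; -353602232/3148839 455522668/3148839 -308336200/3148839; 158629175/3148839 -308336200/3148839 456839161/3148839]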